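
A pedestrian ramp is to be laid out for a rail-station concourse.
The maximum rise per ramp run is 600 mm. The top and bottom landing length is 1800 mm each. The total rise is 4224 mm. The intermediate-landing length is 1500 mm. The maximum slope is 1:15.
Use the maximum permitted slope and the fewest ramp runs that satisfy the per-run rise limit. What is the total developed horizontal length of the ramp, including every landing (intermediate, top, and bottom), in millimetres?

77460 mm

At most 600 each: 4224/600 = 7.04, giving 8 ramp runs. That means 7 intermediate landings.
Horizontal run for 4224 mm of rise at 1:15 is 4224 × 15 = 63360 mm.
Intermediate landings: 7 × 1500 = 10500 mm.
Top and bottom landings: 2 × 1800 = 3600 mm.
Total = 63360 + 10500 + 3600 = 77460 mm.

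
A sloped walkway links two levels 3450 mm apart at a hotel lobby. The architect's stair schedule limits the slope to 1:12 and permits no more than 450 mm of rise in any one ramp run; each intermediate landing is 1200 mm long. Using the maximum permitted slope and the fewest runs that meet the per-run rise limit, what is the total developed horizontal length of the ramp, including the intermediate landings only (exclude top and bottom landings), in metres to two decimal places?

49.80 m

3450 / 450 = 7.667 → round up to 8 ramp runs. That means 7 intermediate landings.
Horizontal run for 3450 mm of rise at 1:12 is 3450 × 12 = 41400 mm.
Intermediate landings: 7 × 1200 = 8400 mm.
Developed length = 41400 + 8400 = 49800 mm.
= 49.80 m.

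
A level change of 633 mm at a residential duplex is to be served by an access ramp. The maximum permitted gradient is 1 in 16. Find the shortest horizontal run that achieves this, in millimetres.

At 1:16 the run is 16 × 633 = 10128 mm.

10128 mm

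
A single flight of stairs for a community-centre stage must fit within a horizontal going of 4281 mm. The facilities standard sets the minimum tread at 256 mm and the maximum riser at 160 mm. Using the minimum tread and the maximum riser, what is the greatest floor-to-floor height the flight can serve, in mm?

2720 mm

Treads that fit: ⌊4281 / 256⌋ = 16.
Risers = treads + 1 = 17.
Maximum height = 17 × 160 = 2720 mm.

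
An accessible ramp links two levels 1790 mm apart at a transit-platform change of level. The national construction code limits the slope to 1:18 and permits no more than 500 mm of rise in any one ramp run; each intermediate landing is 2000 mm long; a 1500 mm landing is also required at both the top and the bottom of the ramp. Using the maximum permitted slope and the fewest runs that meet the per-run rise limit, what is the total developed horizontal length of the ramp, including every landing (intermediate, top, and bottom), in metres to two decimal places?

41.22 m

At most 500 each: 1790/500 = 3.58, giving 4 ramp runs. That means 3 intermediate landings.
Horizontal run for 1790 mm of rise at 1:18 is 1790 × 18 = 32220 mm.
Intermediate landings: 3 × 2000 = 6000 mm.
Top and bottom landings: 2 × 1500 = 3000 mm.
Total = 32220 + 6000 + 3000 = 41220 mm.
= 41.22 m.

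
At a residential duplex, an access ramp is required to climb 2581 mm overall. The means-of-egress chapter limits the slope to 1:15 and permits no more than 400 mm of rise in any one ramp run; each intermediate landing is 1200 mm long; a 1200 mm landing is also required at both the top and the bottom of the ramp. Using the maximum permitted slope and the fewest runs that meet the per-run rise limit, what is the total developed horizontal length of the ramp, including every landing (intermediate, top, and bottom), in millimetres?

2581 / 400 = 6.452 → round up to 7 ramp runs. That means 6 intermediate landings.
Ramp run (horizontal) at 1:15: 2581 × 15 = 38715 mm.
6 intermediate landings contribute 6 × 1200 = 7200 mm.
Top and bottom landings: 2 × 1200 = 2400 mm.
Total = 38715 + 7200 + 2400 = 48315 mm.

48315 mm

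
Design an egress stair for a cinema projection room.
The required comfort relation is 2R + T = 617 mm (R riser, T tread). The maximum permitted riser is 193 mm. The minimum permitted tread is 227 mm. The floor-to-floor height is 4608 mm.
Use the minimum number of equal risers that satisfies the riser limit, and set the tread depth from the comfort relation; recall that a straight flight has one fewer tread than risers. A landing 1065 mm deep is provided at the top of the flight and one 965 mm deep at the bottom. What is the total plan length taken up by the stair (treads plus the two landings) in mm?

7389 mm

At most 193 each: 4608/193 = 23.88, giving 24 risers.
Each riser is 4608/24 = 192 mm (≤ 193 mm).
T = 617 − 2·192 = 233 mm, which satisfies the 227 mm minimum.
Going = (24 − 1) × 233 = 5359 mm.
Enclosure = 5359 + 1065 + 965 = 7389 mm.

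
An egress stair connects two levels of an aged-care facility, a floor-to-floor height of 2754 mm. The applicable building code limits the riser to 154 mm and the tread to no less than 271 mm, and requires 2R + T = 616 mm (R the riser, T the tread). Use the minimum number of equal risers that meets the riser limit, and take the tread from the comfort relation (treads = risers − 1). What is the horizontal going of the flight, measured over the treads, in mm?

5270 mm

At most 154 each: 2754/154 = 17.88, giving 18 risers.
Riser R = 2754 / 18 = 153 mm, within the 154 mm limit.
From 2R + T = 616: T = 616 − 306 = 310 mm.
Going = (18 − 1) × 310 = 5270 mm.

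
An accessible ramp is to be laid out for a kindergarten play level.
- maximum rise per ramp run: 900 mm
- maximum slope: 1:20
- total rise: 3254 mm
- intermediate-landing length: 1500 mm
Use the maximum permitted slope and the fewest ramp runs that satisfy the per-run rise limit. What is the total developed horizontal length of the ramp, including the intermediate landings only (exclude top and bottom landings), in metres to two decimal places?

3254 / 900 = 3.62, so 4 ramp runs are needed. That means 3 intermediate landings.
Horizontal run for 3254 mm of rise at 1:20 is 3254 × 20 = 65080 mm.
3 intermediate landings contribute 3 × 1500 = 4500 mm.
Total developed length = 65080 + 4500 = 69580 mm.
= 69.58 m.

69.58 m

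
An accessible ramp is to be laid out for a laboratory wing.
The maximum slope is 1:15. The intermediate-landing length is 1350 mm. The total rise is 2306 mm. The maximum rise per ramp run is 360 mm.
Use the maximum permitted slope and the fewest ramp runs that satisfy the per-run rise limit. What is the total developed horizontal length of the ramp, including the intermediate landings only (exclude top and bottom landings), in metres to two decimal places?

2306 / 360 = 6.406 → round up to 7 ramp runs. That means 6 intermediate landings.
Horizontal run for 2306 mm of rise at 1:15 is 2306 × 15 = 34590 mm.
Intermediate landings: 6 × 1350 = 8100 mm.
Total developed length = 34590 + 8100 = 42690 mm.
= 42.69 m.

42.69 m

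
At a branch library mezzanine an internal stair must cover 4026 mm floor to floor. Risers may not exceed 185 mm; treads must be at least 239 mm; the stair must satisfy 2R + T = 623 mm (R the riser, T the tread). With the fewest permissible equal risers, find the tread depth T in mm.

4026 / 185 = 21.76, so 22 risers are needed.
Riser R = 4026 / 22 = 183 mm, within the 185 mm limit.
From 2R + T = 623: T = 623 − 366 = 257 mm.

257 mm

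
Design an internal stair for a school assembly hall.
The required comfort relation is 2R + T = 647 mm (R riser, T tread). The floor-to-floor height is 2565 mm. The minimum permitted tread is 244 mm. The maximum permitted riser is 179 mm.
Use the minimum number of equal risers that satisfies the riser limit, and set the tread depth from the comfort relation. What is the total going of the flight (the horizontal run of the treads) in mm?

4270 mm

At most 179 each: 2565/179 = 14.33, giving 15 risers.
Each riser is 2565/15 = 171 mm (≤ 179 mm).
T = 647 − 2·171 = 305 mm, which satisfies the 244 mm minimum.
Treads = 15 − 1 = 14; going = 14 × 305 = 4270 mm.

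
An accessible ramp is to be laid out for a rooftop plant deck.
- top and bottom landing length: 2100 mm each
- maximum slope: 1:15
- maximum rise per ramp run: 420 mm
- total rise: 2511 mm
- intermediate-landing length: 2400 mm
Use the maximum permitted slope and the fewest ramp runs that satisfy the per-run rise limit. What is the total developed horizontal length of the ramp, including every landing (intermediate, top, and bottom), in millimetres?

2511 / 420 = 5.979 → round up to 6 ramp runs. That means 5 intermediate landings.
Ramp run (horizontal) at 1:15: 2511 × 15 = 37665 mm.
5 intermediate landings contribute 5 × 2400 = 12000 mm.
Top and bottom landings: 2 × 2100 = 4200 mm.
Total = 37665 + 12000 + 4200 = 53865 mm.

53865 mm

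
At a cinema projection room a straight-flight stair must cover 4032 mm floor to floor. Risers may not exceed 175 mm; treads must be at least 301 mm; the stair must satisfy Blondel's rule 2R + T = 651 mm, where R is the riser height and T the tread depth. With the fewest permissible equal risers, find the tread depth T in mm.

4032 / 175 = 23.040 → round up to 24 risers.
Each riser is 4032/24 = 168 mm (≤ 175 mm).
From 2R + T = 651: T = 651 − 336 = 315 mm.

315 mm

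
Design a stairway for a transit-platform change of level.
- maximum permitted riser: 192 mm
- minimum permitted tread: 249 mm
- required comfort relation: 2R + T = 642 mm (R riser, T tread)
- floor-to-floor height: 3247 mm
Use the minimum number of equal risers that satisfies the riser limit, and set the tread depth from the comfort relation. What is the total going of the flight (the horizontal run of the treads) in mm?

4160 mm

⌈3247/192⌉ = 17 risers.
Each riser is 3247/17 = 191 mm (≤ 192 mm).
T = 642 − 2·191 = 260 mm, which satisfies the 249 mm minimum.
Treads = 17 − 1 = 16; going = 16 × 260 = 4160 mm.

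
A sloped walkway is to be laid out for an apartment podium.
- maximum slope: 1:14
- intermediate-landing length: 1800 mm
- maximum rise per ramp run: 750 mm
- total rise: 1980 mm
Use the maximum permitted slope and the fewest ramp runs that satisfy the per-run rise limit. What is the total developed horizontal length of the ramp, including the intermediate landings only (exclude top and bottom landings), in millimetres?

At most 750 each: 1980/750 = 2.64, giving 3 ramp runs. That means 2 intermediate landings.
Ramp run (horizontal) at 1:14: 1980 × 14 = 27720 mm.
Intermediate landings: 2 × 1800 = 3600 mm.
Developed length = 27720 + 3600 = 31320 mm.

31320 mm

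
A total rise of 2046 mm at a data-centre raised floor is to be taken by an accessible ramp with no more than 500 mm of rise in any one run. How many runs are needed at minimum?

5 runs

At most 500 each: 2046/500 = 4.09, giving 5 ramp runs.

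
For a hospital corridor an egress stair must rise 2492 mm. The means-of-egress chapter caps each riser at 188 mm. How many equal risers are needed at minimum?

14 risers

2492 / 188 = 13.26, so 14 risers are needed.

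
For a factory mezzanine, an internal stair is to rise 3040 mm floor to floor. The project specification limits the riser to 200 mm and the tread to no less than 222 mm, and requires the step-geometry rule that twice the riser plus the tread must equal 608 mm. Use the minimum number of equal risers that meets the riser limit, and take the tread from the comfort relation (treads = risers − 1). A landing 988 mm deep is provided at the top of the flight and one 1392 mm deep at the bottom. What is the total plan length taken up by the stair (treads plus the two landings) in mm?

5800 mm

⌈3040/200⌉ = 16 risers.
R = 3040 ÷ 16 = 190 mm.
Tread T = 608 − 2 × 190 = 228 mm (≥ 222 mm).
Treads = 16 − 1 = 15; going = 15 × 228 = 3420 mm.
Add landings: 3420 + 988 + 1392 = 5800 mm.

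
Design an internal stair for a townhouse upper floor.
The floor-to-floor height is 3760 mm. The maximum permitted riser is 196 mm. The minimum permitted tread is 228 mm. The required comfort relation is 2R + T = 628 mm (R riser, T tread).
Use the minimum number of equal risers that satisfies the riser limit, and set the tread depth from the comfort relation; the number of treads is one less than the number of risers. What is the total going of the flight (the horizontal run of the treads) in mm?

4788 mm

3760 / 196 = 19.18, so 20 risers are needed.
Riser R = 3760 / 20 = 188 mm, within the 196 mm limit.
T = 628 − 2·188 = 252 mm, which satisfies the 228 mm minimum.
Going = (20 − 1) × 252 = 4788 mm.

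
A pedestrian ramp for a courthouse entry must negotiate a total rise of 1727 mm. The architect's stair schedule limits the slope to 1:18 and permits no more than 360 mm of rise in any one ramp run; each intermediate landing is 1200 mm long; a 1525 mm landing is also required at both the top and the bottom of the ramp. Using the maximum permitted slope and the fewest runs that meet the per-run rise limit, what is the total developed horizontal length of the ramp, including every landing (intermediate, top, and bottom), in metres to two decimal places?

⌈1727/360⌉ = 5 ramp runs. That means 4 intermediate landings.
Horizontal run for 1727 mm of rise at 1:18 is 1727 × 18 = 31086 mm.
Intermediate landings: 4 × 1200 = 4800 mm.
Top and bottom landings: 2 × 1525 = 3050 mm.
Total = 31086 + 4800 + 3050 = 38936 mm.
= 38.94 m.

38.94 m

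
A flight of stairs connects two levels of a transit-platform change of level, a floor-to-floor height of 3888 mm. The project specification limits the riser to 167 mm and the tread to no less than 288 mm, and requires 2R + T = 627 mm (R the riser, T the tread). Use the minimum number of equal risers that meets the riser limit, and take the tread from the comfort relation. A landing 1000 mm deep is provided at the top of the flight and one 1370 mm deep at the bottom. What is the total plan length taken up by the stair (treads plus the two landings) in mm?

9339 mm

3888 / 167 = 23.28, so 24 risers are needed.
Each riser is 3888/24 = 162 mm (≤ 167 mm).
T = 627 − 2·162 = 303 mm, which satisfies the 288 mm minimum.
Going = (24 − 1) × 303 = 6969 mm.
Add landings: 6969 + 1000 + 1370 = 9339 mm.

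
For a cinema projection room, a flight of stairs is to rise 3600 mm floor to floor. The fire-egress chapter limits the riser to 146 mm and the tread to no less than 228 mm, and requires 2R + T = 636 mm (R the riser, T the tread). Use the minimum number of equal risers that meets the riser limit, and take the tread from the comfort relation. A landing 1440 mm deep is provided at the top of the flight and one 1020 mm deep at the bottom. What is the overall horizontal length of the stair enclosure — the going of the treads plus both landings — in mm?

3600 / 146 = 24.658 → round up to 25 risers.
Riser R = 3600 / 25 = 144 mm, within the 146 mm limit.
Tread T = 636 − 2 × 144 = 348 mm (≥ 228 mm).
Going = (25 − 1) × 348 = 8352 mm.
Add landings: 8352 + 1440 + 1020 = 10812 mm.

10812 mm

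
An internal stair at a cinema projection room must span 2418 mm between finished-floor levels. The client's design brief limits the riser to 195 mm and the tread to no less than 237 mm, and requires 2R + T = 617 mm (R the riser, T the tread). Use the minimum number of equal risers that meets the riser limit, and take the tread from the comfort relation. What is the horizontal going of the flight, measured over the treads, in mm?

2418 / 195 = 12.40, so 13 risers are needed.
Riser R = 2418 / 13 = 186 mm, within the 195 mm limit.
From 2R + T = 617: T = 617 − 372 = 245 mm.
13 risers give 12 treads; going = 12 × 245 = 2940 mm.

2940 mm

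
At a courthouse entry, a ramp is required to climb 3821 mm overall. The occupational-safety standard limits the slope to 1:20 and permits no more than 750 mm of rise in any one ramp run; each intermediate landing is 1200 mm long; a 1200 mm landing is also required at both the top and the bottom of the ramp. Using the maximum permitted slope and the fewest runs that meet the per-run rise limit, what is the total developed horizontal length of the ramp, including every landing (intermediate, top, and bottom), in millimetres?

84820 mm

⌈3821/750⌉ = 6 ramp runs. That means 5 intermediate landings.
Ramp run (horizontal) at 1:20: 3821 × 20 = 76420 mm.
Intermediate landings: 5 × 1200 = 6000 mm.
Top and bottom landings: 2 × 1200 = 2400 mm.
Total = 76420 + 6000 + 2400 = 84820 mm.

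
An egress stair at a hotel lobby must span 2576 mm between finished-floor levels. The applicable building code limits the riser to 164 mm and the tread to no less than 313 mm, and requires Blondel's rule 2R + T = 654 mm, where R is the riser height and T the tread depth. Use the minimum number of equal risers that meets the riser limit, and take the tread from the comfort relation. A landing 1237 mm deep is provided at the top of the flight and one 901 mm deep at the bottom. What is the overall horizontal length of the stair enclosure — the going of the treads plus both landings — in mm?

At most 164 each: 2576/164 = 15.71, giving 16 risers.
Each riser is 2576/16 = 161 mm (≤ 164 mm).
T = 654 − 2·161 = 332 mm, which satisfies the 313 mm minimum.
16 risers give 15 treads; going = 15 × 332 = 4980 mm.
Enclosure = 4980 + 1237 + 901 = 7118 mm.

7118 mm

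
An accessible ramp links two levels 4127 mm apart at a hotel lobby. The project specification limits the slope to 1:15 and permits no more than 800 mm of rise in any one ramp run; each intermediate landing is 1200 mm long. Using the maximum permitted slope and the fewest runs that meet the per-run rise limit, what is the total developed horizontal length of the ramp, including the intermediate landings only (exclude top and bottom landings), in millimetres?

67905 mm

4127 / 800 = 5.16, so 6 ramp runs are needed. That means 5 intermediate landings.
Ramp run (horizontal) at 1:15: 4127 × 15 = 61905 mm.
5 intermediate landings contribute 5 × 1200 = 6000 mm.
Developed length = 61905 + 6000 = 67905 mm.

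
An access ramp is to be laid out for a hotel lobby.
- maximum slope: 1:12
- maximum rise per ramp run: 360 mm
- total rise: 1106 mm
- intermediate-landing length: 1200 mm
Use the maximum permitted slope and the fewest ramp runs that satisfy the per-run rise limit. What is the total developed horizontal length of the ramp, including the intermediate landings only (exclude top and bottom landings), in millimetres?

16872 mm

⌈1106/360⌉ = 4 ramp runs. That means 3 intermediate landings.
Ramp run (horizontal) at 1:12: 1106 × 12 = 13272 mm.
Intermediate landings: 3 × 1200 = 3600 mm.
Total developed length = 13272 + 3600 = 16872 mm.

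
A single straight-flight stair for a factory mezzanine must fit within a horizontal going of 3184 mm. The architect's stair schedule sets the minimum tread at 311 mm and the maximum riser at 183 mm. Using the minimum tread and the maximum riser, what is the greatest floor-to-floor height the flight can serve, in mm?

2013 mm

Treads that fit: ⌊3184 / 311⌋ = 10.
Risers = treads + 1 = 11.
Maximum height = 11 × 183 = 2013 mm.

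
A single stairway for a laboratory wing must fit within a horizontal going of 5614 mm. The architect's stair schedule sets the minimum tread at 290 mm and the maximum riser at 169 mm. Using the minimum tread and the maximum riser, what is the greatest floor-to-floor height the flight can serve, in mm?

3380 mm

Treads that fit: ⌊5614 / 290⌋ = 19.
Risers = treads + 1 = 20.
Maximum height = 20 × 169 = 3380 mm.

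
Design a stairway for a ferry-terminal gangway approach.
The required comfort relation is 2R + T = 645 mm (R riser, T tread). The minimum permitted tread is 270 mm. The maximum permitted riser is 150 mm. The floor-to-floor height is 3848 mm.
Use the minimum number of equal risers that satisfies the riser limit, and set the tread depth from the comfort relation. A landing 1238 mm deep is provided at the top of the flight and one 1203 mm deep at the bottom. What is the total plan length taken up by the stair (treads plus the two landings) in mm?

3848 / 150 = 25.65, so 26 risers are needed.
R = 3848 ÷ 26 = 148 mm.
From 2R + T = 645: T = 645 − 296 = 349 mm.
Going = (26 − 1) × 349 = 8725 mm.
Add landings: 8725 + 1238 + 1203 = 11166 mm.

11166 mm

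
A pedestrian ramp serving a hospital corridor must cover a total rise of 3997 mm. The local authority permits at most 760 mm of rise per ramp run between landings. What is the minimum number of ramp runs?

6 runs

⌈3997/760⌉ = 6 ramp runs.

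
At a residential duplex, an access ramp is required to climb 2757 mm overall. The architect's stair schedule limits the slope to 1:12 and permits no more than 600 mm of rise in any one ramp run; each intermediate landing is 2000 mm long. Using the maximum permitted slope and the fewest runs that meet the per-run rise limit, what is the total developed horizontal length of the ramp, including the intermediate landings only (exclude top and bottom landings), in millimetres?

41084 mm

⌈2757/600⌉ = 5 ramp runs. That means 4 intermediate landings.
Horizontal run for 2757 mm of rise at 1:12 is 2757 × 12 = 33084 mm.
4 intermediate landings contribute 4 × 2000 = 8000 mm.
Developed length = 33084 + 8000 = 41084 mm.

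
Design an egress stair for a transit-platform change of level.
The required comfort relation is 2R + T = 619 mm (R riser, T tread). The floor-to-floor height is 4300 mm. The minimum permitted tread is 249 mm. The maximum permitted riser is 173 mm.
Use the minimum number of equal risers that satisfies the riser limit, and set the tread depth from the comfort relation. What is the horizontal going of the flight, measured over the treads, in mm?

6600 mm

4300 / 173 = 24.855 → round up to 25 risers.
Riser R = 4300 / 25 = 172 mm, within the 173 mm limit.
T = 619 − 2·172 = 275 mm, which satisfies the 249 mm minimum.
Treads = 25 − 1 = 24; going = 24 × 275 = 6600 mm.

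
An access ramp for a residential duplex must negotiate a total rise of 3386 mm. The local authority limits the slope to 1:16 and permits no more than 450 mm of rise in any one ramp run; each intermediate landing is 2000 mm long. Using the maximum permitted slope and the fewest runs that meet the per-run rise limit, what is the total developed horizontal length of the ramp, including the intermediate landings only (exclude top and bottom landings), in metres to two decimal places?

3386 / 450 = 7.52, so 8 ramp runs are needed. That means 7 intermediate landings.
Horizontal run for 3386 mm of rise at 1:16 is 3386 × 16 = 54176 mm.
Intermediate landings: 7 × 2000 = 14000 mm.
Developed length = 54176 + 14000 = 68176 mm.
= 68.18 m.

68.18 m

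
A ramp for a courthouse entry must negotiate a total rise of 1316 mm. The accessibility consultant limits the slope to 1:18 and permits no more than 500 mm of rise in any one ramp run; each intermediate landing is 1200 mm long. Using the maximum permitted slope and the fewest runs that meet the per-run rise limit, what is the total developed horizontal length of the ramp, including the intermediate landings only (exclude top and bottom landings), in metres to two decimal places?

⌈1316/500⌉ = 3 ramp runs. That means 2 intermediate landings.
Horizontal run for 1316 mm of rise at 1:18 is 1316 × 18 = 23688 mm.
Intermediate landings: 2 × 1200 = 2400 mm.
Developed length = 23688 + 2400 = 26088 mm.
= 26.09 m.

26.09 m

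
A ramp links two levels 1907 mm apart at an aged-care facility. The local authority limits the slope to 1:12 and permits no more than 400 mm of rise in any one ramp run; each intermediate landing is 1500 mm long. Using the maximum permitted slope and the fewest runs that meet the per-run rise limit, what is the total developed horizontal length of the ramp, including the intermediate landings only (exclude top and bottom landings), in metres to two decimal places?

1907 / 400 = 4.77, so 5 ramp runs are needed. That means 4 intermediate landings.
Ramp run (horizontal) at 1:12: 1907 × 12 = 22884 mm.
4 intermediate landings contribute 4 × 1500 = 6000 mm.
Total developed length = 22884 + 6000 = 28884 mm.
= 28.88 m.

28.88 m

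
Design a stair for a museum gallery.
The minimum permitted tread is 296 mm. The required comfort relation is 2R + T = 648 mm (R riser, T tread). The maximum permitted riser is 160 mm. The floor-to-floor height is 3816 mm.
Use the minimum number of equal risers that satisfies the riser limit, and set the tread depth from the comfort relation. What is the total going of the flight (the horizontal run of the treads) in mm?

7590 mm

⌈3816/160⌉ = 24 risers.
R = 3816 ÷ 24 = 159 mm.
From 2R + T = 648: T = 648 − 318 = 330 mm.
24 risers give 23 treads; going = 23 × 330 = 7590 mm.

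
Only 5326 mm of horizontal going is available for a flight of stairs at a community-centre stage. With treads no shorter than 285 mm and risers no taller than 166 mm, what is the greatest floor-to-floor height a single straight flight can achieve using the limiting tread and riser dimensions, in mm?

3154 mm

5326 / 285 = 18.69, so 18 treads fit.
Risers = treads + 1 = 19.
Maximum height = 19 × 166 = 3154 mm.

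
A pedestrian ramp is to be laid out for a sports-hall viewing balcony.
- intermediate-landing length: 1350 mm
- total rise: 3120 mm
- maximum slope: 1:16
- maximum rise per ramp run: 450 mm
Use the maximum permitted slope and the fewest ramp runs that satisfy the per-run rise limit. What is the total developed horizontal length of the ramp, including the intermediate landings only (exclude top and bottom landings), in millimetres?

58020 mm

3120 / 450 = 6.933 → round up to 7 ramp runs. That means 6 intermediate landings.
Horizontal run for 3120 mm of rise at 1:16 is 3120 × 16 = 49920 mm.
Intermediate landings: 6 × 1350 = 8100 mm.
Developed length = 49920 + 8100 = 58020 mm.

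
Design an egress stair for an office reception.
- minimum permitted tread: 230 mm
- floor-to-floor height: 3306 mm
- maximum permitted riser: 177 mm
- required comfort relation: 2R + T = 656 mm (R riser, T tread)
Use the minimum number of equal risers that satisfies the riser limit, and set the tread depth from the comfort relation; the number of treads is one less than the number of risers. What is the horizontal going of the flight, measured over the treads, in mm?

5544 mm

⌈3306/177⌉ = 19 risers.
Riser R = 3306 / 19 = 174 mm, within the 177 mm limit.
Tread T = 656 − 2 × 174 = 308 mm (≥ 230 mm).
Going = (19 − 1) × 308 = 5544 mm.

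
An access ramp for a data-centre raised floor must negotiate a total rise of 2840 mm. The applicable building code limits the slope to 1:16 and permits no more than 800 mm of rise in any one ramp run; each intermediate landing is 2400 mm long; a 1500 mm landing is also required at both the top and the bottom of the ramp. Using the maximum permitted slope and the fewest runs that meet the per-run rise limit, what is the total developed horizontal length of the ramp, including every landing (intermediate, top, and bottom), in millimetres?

⌈2840/800⌉ = 4 ramp runs. That means 3 intermediate landings.
Horizontal run for 2840 mm of rise at 1:16 is 2840 × 16 = 45440 mm.
Intermediate landings: 3 × 2400 = 7200 mm.
Top and bottom landings: 2 × 1500 = 3000 mm.
Total = 45440 + 7200 + 3000 = 55640 mm.

55640 mm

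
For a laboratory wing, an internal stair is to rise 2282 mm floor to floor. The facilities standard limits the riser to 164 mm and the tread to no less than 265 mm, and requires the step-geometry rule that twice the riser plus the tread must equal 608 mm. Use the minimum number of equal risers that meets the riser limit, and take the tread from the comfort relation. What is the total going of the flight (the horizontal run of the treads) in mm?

2282 / 164 = 13.915 → round up to 14 risers.
Riser R = 2282 / 14 = 163 mm, within the 164 mm limit.
T = 608 − 2·163 = 282 mm, which satisfies the 265 mm minimum.
Treads = 14 − 1 = 13; going = 13 × 282 = 3666 mm.

3666 mm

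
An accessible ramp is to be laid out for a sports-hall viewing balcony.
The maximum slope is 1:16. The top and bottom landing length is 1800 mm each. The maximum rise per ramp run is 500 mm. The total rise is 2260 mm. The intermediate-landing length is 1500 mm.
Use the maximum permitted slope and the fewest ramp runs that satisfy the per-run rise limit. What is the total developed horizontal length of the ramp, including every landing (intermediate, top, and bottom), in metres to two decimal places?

45.76 m

At most 500 each: 2260/500 = 4.52, giving 5 ramp runs. That means 4 intermediate landings.
Ramp run (horizontal) at 1:16: 2260 × 16 = 36160 mm.
Intermediate landings: 4 × 1500 = 6000 mm.
Top and bottom landings: 2 × 1800 = 3600 mm.
Total = 36160 + 6000 + 3600 = 45760 mm.
= 45.76 m.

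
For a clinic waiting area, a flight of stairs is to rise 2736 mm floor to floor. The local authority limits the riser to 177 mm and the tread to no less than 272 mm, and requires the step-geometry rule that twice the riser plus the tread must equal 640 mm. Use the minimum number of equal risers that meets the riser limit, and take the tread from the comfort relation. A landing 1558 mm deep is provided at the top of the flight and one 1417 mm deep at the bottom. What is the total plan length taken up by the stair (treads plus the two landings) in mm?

At most 177 each: 2736/177 = 15.46, giving 16 risers.
R = 2736 ÷ 16 = 171 mm.
Tread T = 640 − 2 × 171 = 298 mm (≥ 272 mm).
Going = (16 − 1) × 298 = 4470 mm.
Enclosure = 4470 + 1558 + 1417 = 7445 mm.

7445 mm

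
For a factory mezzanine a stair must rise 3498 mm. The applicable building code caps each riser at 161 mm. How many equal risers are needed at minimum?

22 risers

3498 / 161 = 21.727 → round up to 22 risers.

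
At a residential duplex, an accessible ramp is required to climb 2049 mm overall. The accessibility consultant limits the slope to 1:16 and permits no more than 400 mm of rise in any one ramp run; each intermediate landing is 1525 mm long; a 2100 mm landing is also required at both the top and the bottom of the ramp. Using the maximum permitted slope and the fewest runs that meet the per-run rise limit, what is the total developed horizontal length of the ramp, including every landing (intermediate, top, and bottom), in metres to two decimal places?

2049 / 400 = 5.122 → round up to 6 ramp runs. That means 5 intermediate landings.
Horizontal run for 2049 mm of rise at 1:16 is 2049 × 16 = 32784 mm.
5 intermediate landings contribute 5 × 1525 = 7625 mm.
Top and bottom landings: 2 × 2100 = 4200 mm.
Total = 32784 + 7625 + 4200 = 44609 mm.
= 44.61 m.

44.61 m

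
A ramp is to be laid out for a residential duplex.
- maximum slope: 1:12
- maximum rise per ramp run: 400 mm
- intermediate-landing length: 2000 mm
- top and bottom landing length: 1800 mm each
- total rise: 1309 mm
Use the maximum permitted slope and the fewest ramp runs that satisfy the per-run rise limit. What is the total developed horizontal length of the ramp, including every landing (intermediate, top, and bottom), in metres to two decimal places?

25.31 m

1309 / 400 = 3.272 → round up to 4 ramp runs. That means 3 intermediate landings.
Horizontal run for 1309 mm of rise at 1:12 is 1309 × 12 = 15708 mm.
3 intermediate landings contribute 3 × 2000 = 6000 mm.
Top and bottom landings: 2 × 1800 = 3600 mm.
Total = 15708 + 6000 + 3600 = 25308 mm.
= 25.31 m.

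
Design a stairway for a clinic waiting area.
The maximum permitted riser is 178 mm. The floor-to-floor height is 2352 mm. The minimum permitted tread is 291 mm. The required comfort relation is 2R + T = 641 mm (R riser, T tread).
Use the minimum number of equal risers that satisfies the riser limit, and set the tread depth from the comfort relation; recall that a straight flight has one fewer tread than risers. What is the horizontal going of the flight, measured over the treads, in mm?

2352 / 178 = 13.213 → round up to 14 risers.
Each riser is 2352/14 = 168 mm (≤ 178 mm).
From 2R + T = 641: T = 641 − 336 = 305 mm.
Going = (14 − 1) × 305 = 3965 mm.

3965 mm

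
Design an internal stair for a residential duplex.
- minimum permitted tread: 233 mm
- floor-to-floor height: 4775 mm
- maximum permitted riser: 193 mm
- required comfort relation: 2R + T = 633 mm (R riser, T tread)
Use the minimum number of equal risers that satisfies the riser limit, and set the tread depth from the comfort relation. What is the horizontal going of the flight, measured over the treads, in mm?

6024 mm

4775 / 193 = 24.74, so 25 risers are needed.
Each riser is 4775/25 = 191 mm (≤ 193 mm).
T = 633 − 2·191 = 251 mm, which satisfies the 233 mm minimum.
25 risers give 24 treads; going = 24 × 251 = 6024 mm.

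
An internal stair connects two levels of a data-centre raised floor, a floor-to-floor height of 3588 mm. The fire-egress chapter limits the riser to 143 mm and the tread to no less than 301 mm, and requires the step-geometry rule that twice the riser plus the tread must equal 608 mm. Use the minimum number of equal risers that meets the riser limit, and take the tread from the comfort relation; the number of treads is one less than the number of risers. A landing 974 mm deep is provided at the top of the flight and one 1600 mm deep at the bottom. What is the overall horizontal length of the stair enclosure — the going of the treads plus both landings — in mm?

10874 mm

⌈3588/143⌉ = 26 risers.
R = 3588 ÷ 26 = 138 mm.
Tread T = 608 − 2 × 138 = 332 mm (≥ 301 mm).
Going = (26 − 1) × 332 = 8300 mm.
Add landings: 8300 + 974 + 1600 = 10874 mm.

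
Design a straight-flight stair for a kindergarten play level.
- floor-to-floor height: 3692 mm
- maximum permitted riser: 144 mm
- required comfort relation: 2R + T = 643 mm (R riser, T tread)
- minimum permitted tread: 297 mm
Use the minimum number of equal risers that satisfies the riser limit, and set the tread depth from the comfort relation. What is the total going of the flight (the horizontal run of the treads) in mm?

8975 mm

3692 / 144 = 25.64, so 26 risers are needed.
Riser R = 3692 / 26 = 142 mm, within the 144 mm limit.
Tread T = 643 − 2 × 142 = 359 mm (≥ 297 mm).
Going = (26 − 1) × 359 = 8975 mm.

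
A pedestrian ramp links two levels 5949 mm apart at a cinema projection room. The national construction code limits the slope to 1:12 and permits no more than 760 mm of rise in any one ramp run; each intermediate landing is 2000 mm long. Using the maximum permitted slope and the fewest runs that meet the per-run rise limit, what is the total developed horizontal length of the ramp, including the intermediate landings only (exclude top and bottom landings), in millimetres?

⌈5949/760⌉ = 8 ramp runs. That means 7 intermediate landings.
Ramp run (horizontal) at 1:12: 5949 × 12 = 71388 mm.
Intermediate landings: 7 × 2000 = 14000 mm.
Developed length = 71388 + 14000 = 85388 mm.

85388 mm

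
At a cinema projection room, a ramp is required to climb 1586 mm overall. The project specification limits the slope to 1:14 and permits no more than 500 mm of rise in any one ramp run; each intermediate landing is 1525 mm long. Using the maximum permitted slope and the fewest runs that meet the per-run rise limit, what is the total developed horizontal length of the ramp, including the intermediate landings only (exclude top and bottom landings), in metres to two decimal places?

1586 / 500 = 3.172 → round up to 4 ramp runs. That means 3 intermediate landings.
Ramp run (horizontal) at 1:14: 1586 × 14 = 22204 mm.
Intermediate landings: 3 × 1525 = 4575 mm.
Total developed length = 22204 + 4575 = 26779 mm.
= 26.78 m.

26.78 m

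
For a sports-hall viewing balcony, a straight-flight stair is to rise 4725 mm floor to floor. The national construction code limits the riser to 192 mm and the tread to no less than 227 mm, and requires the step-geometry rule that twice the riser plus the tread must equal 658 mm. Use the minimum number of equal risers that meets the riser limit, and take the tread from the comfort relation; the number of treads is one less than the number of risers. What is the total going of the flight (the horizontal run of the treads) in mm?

4725 / 192 = 24.609 → round up to 25 risers.
Riser R = 4725 / 25 = 189 mm, within the 192 mm limit.
Tread T = 658 − 2 × 189 = 280 mm (≥ 227 mm).
Treads = 25 − 1 = 24; going = 24 × 280 = 6720 mm.

6720 mm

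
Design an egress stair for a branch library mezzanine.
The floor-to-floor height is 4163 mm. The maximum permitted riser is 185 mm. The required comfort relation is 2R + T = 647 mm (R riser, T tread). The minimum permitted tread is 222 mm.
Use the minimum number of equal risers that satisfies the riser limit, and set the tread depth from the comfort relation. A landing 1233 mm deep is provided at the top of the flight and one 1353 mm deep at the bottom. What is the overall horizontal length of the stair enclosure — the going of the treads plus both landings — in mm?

8856 mm

At most 185 each: 4163/185 = 22.50, giving 23 risers.
R = 4163 ÷ 23 = 181 mm.
T = 647 − 2·181 = 285 mm, which satisfies the 222 mm minimum.
Treads = 23 − 1 = 22; going = 22 × 285 = 6270 mm.
Enclosure = 6270 + 1233 + 1353 = 8856 mm.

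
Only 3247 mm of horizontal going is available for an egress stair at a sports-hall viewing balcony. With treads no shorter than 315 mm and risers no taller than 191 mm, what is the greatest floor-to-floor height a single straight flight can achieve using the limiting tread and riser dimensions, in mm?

2101 mm

3247 / 315 = 10.31, so 10 treads fit.
Risers = treads + 1 = 11.
Maximum height = 11 × 191 = 2101 mm.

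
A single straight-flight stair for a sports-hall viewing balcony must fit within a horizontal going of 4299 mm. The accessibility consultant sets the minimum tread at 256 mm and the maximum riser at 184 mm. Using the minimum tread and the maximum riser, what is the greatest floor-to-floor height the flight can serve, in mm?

Treads that fit: ⌊4299 / 256⌋ = 16.
Risers = treads + 1 = 17.
Maximum height = 17 × 184 = 3128 mm.

3128 mm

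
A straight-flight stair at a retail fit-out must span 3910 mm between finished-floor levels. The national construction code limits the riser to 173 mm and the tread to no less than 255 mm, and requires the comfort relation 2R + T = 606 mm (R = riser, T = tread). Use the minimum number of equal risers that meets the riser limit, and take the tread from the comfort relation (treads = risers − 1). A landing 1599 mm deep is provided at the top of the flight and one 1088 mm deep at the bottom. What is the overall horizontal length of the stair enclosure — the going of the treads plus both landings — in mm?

8539 mm

At most 173 each: 3910/173 = 22.60, giving 23 risers.
Riser R = 3910 / 23 = 170 mm, within the 173 mm limit.
Tread T = 606 − 2 × 170 = 266 mm (≥ 255 mm).
Going = (23 − 1) × 266 = 5852 mm.
Enclosure = 5852 + 1599 + 1088 = 8539 mm.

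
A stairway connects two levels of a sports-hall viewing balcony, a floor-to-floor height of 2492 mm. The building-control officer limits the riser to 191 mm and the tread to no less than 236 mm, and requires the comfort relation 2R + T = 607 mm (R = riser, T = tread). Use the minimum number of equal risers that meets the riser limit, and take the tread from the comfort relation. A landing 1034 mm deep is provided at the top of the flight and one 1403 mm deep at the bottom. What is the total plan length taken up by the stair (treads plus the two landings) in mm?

5700 mm

⌈2492/191⌉ = 14 risers.
R = 2492 ÷ 14 = 178 mm.
From 2R + T = 607: T = 607 − 356 = 251 mm.
Treads = 14 − 1 = 13; going = 13 × 251 = 3263 mm.
Enclosure = 3263 + 1034 + 1403 = 5700 mm.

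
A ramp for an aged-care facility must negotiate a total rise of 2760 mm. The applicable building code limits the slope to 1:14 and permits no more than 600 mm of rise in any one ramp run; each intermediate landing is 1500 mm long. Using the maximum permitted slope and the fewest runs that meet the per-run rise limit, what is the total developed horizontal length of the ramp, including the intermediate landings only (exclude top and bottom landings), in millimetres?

44640 mm

2760 / 600 = 4.60, so 5 ramp runs are needed. That means 4 intermediate landings.
Ramp run (horizontal) at 1:14: 2760 × 14 = 38640 mm.
4 intermediate landings contribute 4 × 1500 = 6000 mm.
Developed length = 38640 + 6000 = 44640 mm.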